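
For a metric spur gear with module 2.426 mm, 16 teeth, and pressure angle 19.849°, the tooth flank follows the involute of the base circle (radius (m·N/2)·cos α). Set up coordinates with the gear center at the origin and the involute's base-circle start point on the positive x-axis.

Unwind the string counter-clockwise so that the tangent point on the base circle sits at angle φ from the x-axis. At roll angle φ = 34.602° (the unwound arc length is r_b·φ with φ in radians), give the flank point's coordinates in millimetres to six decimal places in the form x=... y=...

x=21.286507 y=1.292031

pitch radius r_p = m·N/2 = 2.426·16/2 = 19.408000
base radius r_b = r_p·cos α = 19.408000·cos 19.849° = 18.254985
roll angle φ = 34.602° = 0.60391883 rad
x = r_b·(cos φ + φ·sin φ) = 18.254985·(0.82311655 + 0.60391883·0.56787248) = 21.286507
y = r_b·(sin φ − φ·cos φ) = 18.254985·(0.56787248 − 0.60391883·0.82311655) = 1.292031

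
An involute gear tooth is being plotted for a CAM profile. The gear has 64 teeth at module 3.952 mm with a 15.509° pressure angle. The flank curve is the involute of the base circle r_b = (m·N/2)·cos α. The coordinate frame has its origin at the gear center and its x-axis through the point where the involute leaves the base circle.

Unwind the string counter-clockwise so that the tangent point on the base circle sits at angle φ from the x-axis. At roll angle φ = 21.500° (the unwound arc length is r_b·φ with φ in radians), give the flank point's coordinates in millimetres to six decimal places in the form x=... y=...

x=130.139053 y=2.116202

pitch radius r_p = m·N/2 = 3.952·64/2 = 126.464000
base radius r_b = r_p·cos α = 126.464000·cos 15.509° = 121.859251
roll angle φ = 21.500° = 0.37524579 rad
x = r_b·(cos φ + φ·sin φ) = 121.859251·(0.93041757 + 0.37524579·0.36650123) = 130.139053
y = r_b·(sin φ − φ·cos φ) = 121.859251·(0.36650123 − 0.37524579·0.93041757) = 2.116202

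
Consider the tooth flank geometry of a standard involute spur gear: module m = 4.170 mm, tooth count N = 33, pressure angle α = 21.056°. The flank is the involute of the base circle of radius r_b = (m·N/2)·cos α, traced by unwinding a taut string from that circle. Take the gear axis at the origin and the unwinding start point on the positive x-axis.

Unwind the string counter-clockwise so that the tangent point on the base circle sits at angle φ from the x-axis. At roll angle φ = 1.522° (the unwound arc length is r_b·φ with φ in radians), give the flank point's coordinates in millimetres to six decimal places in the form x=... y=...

x=64.233522 y=0.000401

pitch radius r_p = m·N/2 = 4.170·33/2 = 68.805000
base radius r_b = r_p·cos α = 68.805000·cos 21.056° = 64.210871
roll angle φ = 1.522° = 0.02656391 rad
x = r_b·(cos φ + φ·sin φ) = 64.210871·(0.99964720 + 0.02656391·0.02656079) = 64.233522
y = r_b·(sin φ − φ·cos φ) = 64.210871·(0.02656079 − 0.02656391·0.99964720) = 0.000401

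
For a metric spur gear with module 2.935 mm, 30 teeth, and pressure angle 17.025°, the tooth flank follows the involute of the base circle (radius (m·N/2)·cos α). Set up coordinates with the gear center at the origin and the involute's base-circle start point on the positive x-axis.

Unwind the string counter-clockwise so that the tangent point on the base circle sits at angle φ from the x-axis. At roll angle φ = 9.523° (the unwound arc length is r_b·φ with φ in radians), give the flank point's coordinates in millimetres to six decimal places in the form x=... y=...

x=42.673134 y=0.064249

pitch radius r_p = m·N/2 = 2.935·30/2 = 44.025000
base radius r_b = r_p·cos α = 44.025000·cos 17.025° = 42.095697
roll angle φ = 9.523° = 0.16620770 rad
x = r_b·(cos φ + φ·sin φ) = 42.095697·(0.98621927 + 0.16620770·0.16544351) = 42.673134
y = r_b·(sin φ − φ·cos φ) = 42.095697·(0.16544351 − 0.16620770·0.98621927) = 0.064249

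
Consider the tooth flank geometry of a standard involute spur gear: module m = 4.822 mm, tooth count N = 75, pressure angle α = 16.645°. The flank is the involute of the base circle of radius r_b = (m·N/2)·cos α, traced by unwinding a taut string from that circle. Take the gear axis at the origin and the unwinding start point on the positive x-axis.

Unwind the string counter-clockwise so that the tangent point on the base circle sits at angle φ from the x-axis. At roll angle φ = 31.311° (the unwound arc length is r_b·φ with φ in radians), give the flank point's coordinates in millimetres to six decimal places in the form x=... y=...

pitch radius r_p = m·N/2 = 4.822·75/2 = 180.825000
base radius r_b = r_p·cos α = 180.825000·cos 16.645° = 173.248053
roll angle φ = 31.311° = 0.54648004 rad
x = r_b·(cos φ + φ·sin φ) = 173.248053·(0.85435907 + 0.54648004·0.51968315) = 197.217881
y = r_b·(sin φ − φ·cos φ) = 173.248053·(0.51968315 − 0.54648004·0.85435907) = 9.146278

x=197.217881 y=9.146278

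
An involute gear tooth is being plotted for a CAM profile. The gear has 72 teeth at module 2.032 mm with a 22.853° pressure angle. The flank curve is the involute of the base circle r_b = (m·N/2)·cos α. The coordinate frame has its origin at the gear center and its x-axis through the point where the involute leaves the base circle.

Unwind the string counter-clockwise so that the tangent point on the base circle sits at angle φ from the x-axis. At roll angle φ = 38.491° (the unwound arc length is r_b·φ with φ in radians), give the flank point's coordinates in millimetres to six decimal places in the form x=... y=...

x=80.947496 y=6.510043

pitch radius r_p = m·N/2 = 2.032·72/2 = 73.152000
base radius r_b = r_p·cos α = 73.152000·cos 22.853° = 67.409882
roll angle φ = 38.491° = 0.67179468 rad
x = r_b·(cos φ + φ·sin φ) = 67.409882·(0.78270593 + 0.67179468·0.62239170) = 80.947496
y = r_b·(sin φ − φ·cos φ) = 67.409882·(0.62239170 − 0.67179468·0.78270593) = 6.510043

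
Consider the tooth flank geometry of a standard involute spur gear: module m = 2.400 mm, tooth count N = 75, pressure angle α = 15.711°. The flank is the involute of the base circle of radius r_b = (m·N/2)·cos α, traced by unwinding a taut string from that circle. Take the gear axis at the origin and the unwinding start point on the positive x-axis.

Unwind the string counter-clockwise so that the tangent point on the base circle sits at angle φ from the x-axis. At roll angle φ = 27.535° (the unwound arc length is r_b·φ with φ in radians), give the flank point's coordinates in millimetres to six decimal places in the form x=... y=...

x=96.071931 y=3.131907

pitch radius r_p = m·N/2 = 2.400·75/2 = 90.000000
base radius r_b = r_p·cos α = 90.000000·cos 15.711° = 86.637580
roll angle φ = 27.535° = 0.48057641 rad
x = r_b·(cos φ + φ·sin φ) = 86.637580·(0.88672860 + 0.48057641·0.46229037) = 96.071931
y = r_b·(sin φ − φ·cos φ) = 86.637580·(0.46229037 − 0.48057641·0.88672860) = 3.131907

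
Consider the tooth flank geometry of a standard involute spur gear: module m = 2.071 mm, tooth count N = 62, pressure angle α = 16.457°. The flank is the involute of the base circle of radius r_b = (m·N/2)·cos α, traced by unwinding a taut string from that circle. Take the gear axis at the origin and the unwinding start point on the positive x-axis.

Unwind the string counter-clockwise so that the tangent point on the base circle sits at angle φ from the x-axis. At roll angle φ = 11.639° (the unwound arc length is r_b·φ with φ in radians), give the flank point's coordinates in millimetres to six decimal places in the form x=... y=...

x=62.828150 y=0.171333

pitch radius r_p = m·N/2 = 2.071·62/2 = 64.201000
base radius r_b = r_p·cos α = 64.201000·cos 16.457° = 61.570853
roll angle φ = 11.639° = 0.20313887 rad
x = r_b·(cos φ + φ·sin φ) = 61.570853·(0.97943815 + 0.20313887·0.20174465) = 62.828150
y = r_b·(sin φ − φ·cos φ) = 61.570853·(0.20174465 − 0.20313887·0.97943815) = 0.171333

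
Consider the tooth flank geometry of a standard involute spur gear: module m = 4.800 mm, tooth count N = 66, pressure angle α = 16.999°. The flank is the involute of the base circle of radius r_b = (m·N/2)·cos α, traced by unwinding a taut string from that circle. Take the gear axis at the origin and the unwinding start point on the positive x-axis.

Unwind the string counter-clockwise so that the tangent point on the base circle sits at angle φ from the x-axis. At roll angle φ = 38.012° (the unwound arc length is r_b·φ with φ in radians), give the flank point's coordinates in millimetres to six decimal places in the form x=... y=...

pitch radius r_p = m·N/2 = 4.800·66/2 = 158.400000
base radius r_b = r_p·cos α = 158.400000·cos 16.999° = 151.479482
roll angle φ = 38.012° = 0.66343456 rad
x = r_b·(cos φ + φ·sin φ) = 151.479482·(0.78788179 + 0.66343456·0.61582650) = 181.236471
y = r_b·(sin φ − φ·cos φ) = 151.479482·(0.61582650 − 0.66343456·0.78788179) = 14.105541

x=181.236471 y=14.105541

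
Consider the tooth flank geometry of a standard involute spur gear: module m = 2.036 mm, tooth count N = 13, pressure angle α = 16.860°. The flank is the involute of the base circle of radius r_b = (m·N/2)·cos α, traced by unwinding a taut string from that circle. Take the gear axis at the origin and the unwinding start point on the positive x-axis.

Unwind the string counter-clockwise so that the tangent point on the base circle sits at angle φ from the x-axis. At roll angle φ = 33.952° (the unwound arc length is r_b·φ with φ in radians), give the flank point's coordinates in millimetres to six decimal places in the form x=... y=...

x=14.697371 y=0.847989

pitch radius r_p = m·N/2 = 2.036·13/2 = 13.234000
base radius r_b = r_p·cos α = 13.234000·cos 16.860° = 12.665154
roll angle φ = 33.952° = 0.59257419 rad
x = r_b·(cos φ + φ·sin φ) = 12.665154·(0.82950575 + 0.59257419·0.55849817) = 14.697371
y = r_b·(sin φ − φ·cos φ) = 12.665154·(0.55849817 − 0.59257419·0.82950575) = 0.847989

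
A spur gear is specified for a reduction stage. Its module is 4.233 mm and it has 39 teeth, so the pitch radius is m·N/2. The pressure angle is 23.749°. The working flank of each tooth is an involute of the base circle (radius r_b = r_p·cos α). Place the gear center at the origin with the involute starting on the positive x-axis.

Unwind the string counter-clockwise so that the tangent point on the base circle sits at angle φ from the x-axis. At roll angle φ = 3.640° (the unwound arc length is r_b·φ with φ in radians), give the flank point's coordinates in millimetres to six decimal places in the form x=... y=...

pitch radius r_p = m·N/2 = 4.233·39/2 = 82.543500
base radius r_b = r_p·cos α = 82.543500·cos 23.749° = 75.553593
roll angle φ = 3.640° = 0.06352998 rad
x = r_b·(cos φ + φ·sin φ) = 75.553593·(0.99798265 + 0.06352998·0.06348726) = 75.705909
y = r_b·(sin φ − φ·cos φ) = 75.553593·(0.06348726 − 0.06352998·0.99798265) = 0.006455

x=75.705909 y=0.006455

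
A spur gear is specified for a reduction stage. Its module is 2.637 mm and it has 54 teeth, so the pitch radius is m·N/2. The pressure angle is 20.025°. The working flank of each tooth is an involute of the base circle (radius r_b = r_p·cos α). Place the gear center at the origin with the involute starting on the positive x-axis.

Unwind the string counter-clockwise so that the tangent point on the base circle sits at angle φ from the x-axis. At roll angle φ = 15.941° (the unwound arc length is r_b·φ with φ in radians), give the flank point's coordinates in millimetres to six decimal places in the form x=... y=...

pitch radius r_p = m·N/2 = 2.637·54/2 = 71.199000
base radius r_b = r_p·cos α = 71.199000·cos 20.025° = 66.894543
roll angle φ = 15.941° = 0.27822294 rad
x = r_b·(cos φ + φ·sin φ) = 66.894543·(0.96154502 + 0.27822294·0.27464736) = 69.433741
y = r_b·(sin φ − φ·cos φ) = 66.894543·(0.27464736 − 0.27822294·0.96154502) = 0.476522

x=69.433741 y=0.476522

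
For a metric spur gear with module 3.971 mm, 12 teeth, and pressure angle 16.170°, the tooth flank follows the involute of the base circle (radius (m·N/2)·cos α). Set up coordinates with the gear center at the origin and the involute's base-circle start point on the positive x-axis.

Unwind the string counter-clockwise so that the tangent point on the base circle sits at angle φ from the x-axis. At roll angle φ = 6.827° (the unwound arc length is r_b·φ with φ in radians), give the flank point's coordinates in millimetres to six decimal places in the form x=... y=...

pitch radius r_p = m·N/2 = 3.971·12/2 = 23.826000
base radius r_b = r_p·cos α = 23.826000·cos 16.170° = 22.883435
roll angle φ = 6.827° = 0.11915363 rad
x = r_b·(cos φ + φ·sin φ) = 22.883435·(0.99290960 + 0.11915363·0.11887188) = 23.045303
y = r_b·(sin φ − φ·cos φ) = 22.883435·(0.11887188 − 0.11915363·0.99290960) = 0.012886

x=23.045303 y=0.012886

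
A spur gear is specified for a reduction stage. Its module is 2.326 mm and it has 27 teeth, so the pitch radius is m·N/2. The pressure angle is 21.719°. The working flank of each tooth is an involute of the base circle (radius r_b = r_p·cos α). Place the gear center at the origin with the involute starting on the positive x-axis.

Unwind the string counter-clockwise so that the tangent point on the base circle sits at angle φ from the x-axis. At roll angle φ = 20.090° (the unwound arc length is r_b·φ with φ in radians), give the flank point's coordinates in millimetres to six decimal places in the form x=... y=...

pitch radius r_p = m·N/2 = 2.326·27/2 = 31.401000
base radius r_b = r_p·cos α = 31.401000·cos 21.719° = 29.171840
roll angle φ = 20.090° = 0.35063665 rad
x = r_b·(cos φ + φ·sin φ) = 29.171840·(0.93915422 + 0.35063665·0.34349579) = 30.910378
y = r_b·(sin φ − φ·cos φ) = 29.171840·(0.34349579 − 0.35063665·0.93915422) = 0.414062

x=30.910378 y=0.414062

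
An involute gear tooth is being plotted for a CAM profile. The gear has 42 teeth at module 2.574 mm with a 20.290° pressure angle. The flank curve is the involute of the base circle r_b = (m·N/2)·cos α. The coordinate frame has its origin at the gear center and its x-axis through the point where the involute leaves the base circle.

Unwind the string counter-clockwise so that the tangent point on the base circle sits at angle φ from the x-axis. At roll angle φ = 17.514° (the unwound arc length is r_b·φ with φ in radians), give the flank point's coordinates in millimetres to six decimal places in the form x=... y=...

x=53.013536 y=0.478201

pitch radius r_p = m·N/2 = 2.574·42/2 = 54.054000
base radius r_b = r_p·cos α = 54.054000·cos 20.290° = 50.699921
roll angle φ = 17.514° = 0.30567697 rad
x = r_b·(cos φ + φ·sin φ) = 50.699921·(0.95364345 + 0.30567697·0.30093883) = 53.013536
y = r_b·(sin φ − φ·cos φ) = 50.699921·(0.30093883 − 0.30567697·0.95364345) = 0.478201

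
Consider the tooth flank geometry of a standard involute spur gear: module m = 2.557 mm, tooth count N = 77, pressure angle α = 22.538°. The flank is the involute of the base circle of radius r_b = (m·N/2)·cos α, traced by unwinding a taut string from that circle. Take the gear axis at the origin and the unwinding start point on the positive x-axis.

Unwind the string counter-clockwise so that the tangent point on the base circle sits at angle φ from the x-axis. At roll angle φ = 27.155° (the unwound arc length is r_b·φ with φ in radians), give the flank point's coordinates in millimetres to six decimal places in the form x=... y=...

pitch radius r_p = m·N/2 = 2.557·77/2 = 98.444500
base radius r_b = r_p·cos α = 98.444500·cos 22.538° = 90.925853
roll angle φ = 27.155° = 0.47394416 rad
x = r_b·(cos φ + φ·sin φ) = 90.925853·(0.88977510 + 0.47394416·0.45639924) = 100.571527
y = r_b·(sin φ − φ·cos φ) = 90.925853·(0.45639924 − 0.47394416·0.88977510) = 3.154720

x=100.571527 y=3.154720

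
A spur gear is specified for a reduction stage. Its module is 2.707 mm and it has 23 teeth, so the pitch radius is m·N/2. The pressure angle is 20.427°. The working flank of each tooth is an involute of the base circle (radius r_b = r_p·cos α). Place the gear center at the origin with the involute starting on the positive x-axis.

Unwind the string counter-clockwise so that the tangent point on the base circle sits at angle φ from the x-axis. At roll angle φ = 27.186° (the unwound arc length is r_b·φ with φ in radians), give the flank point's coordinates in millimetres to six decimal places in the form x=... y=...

x=32.274348 y=1.015589

pitch radius r_p = m·N/2 = 2.707·23/2 = 31.130500
base radius r_b = r_p·cos α = 31.130500·cos 20.427° = 29.172940
roll angle φ = 27.186° = 0.47448521 rad
x = r_b·(cos φ + φ·sin φ) = 29.172940·(0.88952804 + 0.47448521·0.45688059) = 32.274348
y = r_b·(sin φ − φ·cos φ) = 29.172940·(0.45688059 − 0.47448521·0.88952804) = 1.015589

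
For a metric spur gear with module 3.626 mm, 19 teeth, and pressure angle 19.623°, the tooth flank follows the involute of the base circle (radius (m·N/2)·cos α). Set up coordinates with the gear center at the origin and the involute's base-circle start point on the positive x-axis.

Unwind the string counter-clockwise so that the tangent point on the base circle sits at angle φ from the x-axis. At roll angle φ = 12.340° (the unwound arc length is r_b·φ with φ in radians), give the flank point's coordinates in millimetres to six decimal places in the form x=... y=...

pitch radius r_p = m·N/2 = 3.626·19/2 = 34.447000
base radius r_b = r_p·cos α = 34.447000·cos 19.623° = 32.446412
roll angle φ = 12.340° = 0.21537363 rad
x = r_b·(cos φ + φ·sin φ) = 32.446412·(0.97689661 + 0.21537363·0.21371244) = 33.190234
y = r_b·(sin φ − φ·cos φ) = 32.446412·(0.21371244 − 0.21537363·0.97689661) = 0.107549

x=33.190234 y=0.107549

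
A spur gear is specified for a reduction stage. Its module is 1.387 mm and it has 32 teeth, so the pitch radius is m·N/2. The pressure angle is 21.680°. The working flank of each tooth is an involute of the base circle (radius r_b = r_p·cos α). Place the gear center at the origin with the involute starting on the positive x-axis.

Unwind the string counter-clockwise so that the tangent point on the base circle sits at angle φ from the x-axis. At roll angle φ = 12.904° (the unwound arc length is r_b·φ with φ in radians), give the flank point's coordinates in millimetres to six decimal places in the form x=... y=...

x=21.138567 y=0.078129

pitch radius r_p = m·N/2 = 1.387·32/2 = 22.192000
base radius r_b = r_p·cos α = 22.192000·cos 21.680° = 20.622173
roll angle φ = 12.904° = 0.22521729 rad
x = r_b·(cos φ + φ·sin φ) = 20.622173·(0.97474561 + 0.22521729·0.22331817) = 21.138567
y = r_b·(sin φ − φ·cos φ) = 20.622173·(0.22331817 − 0.22521729·0.97474561) = 0.078129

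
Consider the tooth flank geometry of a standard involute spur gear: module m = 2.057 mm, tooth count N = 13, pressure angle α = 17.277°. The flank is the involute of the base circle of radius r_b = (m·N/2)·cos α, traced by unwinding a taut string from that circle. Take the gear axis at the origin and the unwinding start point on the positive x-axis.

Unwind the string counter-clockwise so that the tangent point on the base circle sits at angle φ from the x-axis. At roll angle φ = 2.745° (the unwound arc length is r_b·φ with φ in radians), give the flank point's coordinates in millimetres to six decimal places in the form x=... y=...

x=12.781868 y=0.000468

pitch radius r_p = m·N/2 = 2.057·13/2 = 13.370500
base radius r_b = r_p·cos α = 13.370500·cos 17.277° = 12.767224
roll angle φ = 2.745° = 0.04790929 rad
x = r_b·(cos φ + φ·sin φ) = 12.767224·(0.99885257 + 0.04790929·0.04789096) = 12.781868
y = r_b·(sin φ − φ·cos φ) = 12.767224·(0.04789096 − 0.04790929·0.99885257) = 0.000468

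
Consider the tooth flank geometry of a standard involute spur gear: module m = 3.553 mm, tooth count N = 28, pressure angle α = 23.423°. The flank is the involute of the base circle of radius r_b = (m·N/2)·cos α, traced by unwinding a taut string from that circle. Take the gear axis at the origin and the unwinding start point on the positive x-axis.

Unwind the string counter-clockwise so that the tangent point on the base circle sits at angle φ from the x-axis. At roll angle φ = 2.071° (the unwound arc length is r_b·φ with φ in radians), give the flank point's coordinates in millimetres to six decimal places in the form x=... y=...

x=45.672824 y=0.000718

pitch radius r_p = m·N/2 = 3.553·28/2 = 49.742000
base radius r_b = r_p·cos α = 49.742000·cos 23.423° = 45.643017
roll angle φ = 2.071° = 0.03614577 rad
x = r_b·(cos φ + φ·sin φ) = 45.643017·(0.99934681 + 0.03614577·0.03613790) = 45.672824
y = r_b·(sin φ − φ·cos φ) = 45.643017·(0.03613790 − 0.03614577·0.99934681) = 0.000718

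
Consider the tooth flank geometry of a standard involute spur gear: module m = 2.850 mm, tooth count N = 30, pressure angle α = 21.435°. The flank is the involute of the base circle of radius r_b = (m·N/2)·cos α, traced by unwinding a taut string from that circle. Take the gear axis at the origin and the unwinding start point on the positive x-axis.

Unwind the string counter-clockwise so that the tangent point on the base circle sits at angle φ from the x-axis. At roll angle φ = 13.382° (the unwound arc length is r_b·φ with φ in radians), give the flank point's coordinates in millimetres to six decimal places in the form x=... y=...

x=40.863705 y=0.168078

pitch radius r_p = m·N/2 = 2.850·30/2 = 42.750000
base radius r_b = r_p·cos α = 42.750000·cos 21.435° = 39.793100
roll angle φ = 13.382° = 0.23355996 rad
x = r_b·(cos φ + φ·sin φ) = 39.793100·(0.97284864 + 0.23355996·0.23144229) = 40.863705
y = r_b·(sin φ − φ·cos φ) = 39.793100·(0.23144229 − 0.23355996·0.97284864) = 0.168078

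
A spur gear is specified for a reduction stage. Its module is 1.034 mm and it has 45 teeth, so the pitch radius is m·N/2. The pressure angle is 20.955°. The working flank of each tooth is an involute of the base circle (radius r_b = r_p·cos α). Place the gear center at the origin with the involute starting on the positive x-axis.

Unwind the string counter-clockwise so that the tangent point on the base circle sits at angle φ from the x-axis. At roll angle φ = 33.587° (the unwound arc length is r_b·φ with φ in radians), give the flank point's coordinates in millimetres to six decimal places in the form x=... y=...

x=25.144622 y=1.409328

pitch radius r_p = m·N/2 = 1.034·45/2 = 23.265000
base radius r_b = r_p·cos α = 23.265000·cos 20.955° = 21.726290
roll angle φ = 33.587° = 0.58620374 rad
x = r_b·(cos φ + φ·sin φ) = 21.726290·(0.83304678 + 0.58620374·0.55320255) = 25.144622
y = r_b·(sin φ − φ·cos φ) = 21.726290·(0.55320255 − 0.58620374·0.83304678) = 1.409328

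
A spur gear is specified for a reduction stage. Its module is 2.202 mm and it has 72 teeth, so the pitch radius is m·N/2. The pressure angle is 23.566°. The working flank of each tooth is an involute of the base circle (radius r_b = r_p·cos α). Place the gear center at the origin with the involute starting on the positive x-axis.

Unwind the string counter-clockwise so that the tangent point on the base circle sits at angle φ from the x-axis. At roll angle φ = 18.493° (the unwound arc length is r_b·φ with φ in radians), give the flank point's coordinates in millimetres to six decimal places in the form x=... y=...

pitch radius r_p = m·N/2 = 2.202·72/2 = 79.272000
base radius r_b = r_p·cos α = 79.272000·cos 23.566° = 72.660726
roll angle φ = 18.493° = 0.32276374 rad
x = r_b·(cos φ + φ·sin φ) = 72.660726·(0.94836241 + 0.32276374·0.31718879) = 76.347492
y = r_b·(sin φ − φ·cos φ) = 72.660726·(0.31718879 − 0.32276374·0.94836241) = 0.805938

x=76.347492 y=0.805938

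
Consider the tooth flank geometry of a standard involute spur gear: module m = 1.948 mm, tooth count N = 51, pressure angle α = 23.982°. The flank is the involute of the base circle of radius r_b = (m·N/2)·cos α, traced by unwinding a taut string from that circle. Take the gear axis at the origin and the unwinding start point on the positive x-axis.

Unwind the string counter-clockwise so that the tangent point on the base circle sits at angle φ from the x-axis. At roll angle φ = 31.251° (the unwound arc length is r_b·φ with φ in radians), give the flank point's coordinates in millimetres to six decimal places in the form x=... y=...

x=51.643003 y=2.382578

pitch radius r_p = m·N/2 = 1.948·51/2 = 49.674000
base radius r_b = r_p·cos α = 49.674000·cos 23.982° = 45.385802
roll angle φ = 31.251° = 0.54543284 rad
x = r_b·(cos φ + φ·sin φ) = 45.385802·(0.85490282 + 0.54543284·0.51878818) = 51.643003
y = r_b·(sin φ − φ·cos φ) = 45.385802·(0.51878818 − 0.54543284·0.85490282) = 2.382578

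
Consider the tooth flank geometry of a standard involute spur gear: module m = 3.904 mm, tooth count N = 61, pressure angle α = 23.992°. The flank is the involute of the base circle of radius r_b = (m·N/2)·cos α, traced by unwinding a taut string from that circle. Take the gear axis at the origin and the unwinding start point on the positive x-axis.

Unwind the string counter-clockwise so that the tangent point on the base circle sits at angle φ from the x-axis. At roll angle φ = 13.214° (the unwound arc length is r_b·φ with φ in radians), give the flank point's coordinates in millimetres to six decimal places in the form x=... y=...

x=111.639167 y=0.442455

pitch radius r_p = m·N/2 = 3.904·61/2 = 119.072000
base radius r_b = r_p·cos α = 119.072000·cos 23.992° = 108.784446
roll angle φ = 13.214° = 0.23062781 rad
x = r_b·(cos φ + φ·sin φ) = 108.784446·(0.97352308 + 0.23062781·0.22858875) = 111.639167
y = r_b·(sin φ − φ·cos φ) = 108.784446·(0.22858875 − 0.23062781·0.97352308) = 0.442455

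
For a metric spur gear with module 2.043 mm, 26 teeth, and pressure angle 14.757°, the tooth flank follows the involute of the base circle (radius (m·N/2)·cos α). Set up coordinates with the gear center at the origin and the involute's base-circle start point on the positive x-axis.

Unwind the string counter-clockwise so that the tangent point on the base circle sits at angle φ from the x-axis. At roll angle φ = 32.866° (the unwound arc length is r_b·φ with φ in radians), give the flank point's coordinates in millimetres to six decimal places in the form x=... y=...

x=29.567027 y=1.563286

pitch radius r_p = m·N/2 = 2.043·26/2 = 26.559000
base radius r_b = r_p·cos α = 26.559000·cos 14.757° = 25.682947
roll angle φ = 32.866° = 0.57361991 rad
x = r_b·(cos φ + φ·sin φ) = 25.682947·(0.83994204 + 0.57361991·0.54267611) = 29.567027
y = r_b·(sin φ − φ·cos φ) = 25.682947·(0.54267611 − 0.57361991·0.83994204) = 1.563286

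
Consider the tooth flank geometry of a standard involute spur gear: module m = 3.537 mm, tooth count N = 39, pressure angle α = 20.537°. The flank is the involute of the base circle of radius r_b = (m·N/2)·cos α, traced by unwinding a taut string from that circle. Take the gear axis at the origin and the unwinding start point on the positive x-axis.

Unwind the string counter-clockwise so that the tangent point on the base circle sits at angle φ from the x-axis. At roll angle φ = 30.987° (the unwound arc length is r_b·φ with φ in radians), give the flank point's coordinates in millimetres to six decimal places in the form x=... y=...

x=73.354259 y=3.307086

pitch radius r_p = m·N/2 = 3.537·39/2 = 68.971500
base radius r_b = r_p·cos α = 68.971500·cos 20.537° = 64.588074
roll angle φ = 30.987° = 0.54082518 rad
x = r_b·(cos φ + φ·sin φ) = 64.588074·(0.85728414 + 0.54082518·0.51484358) = 73.354259
y = r_b·(sin φ − φ·cos φ) = 64.588074·(0.51484358 − 0.54082518·0.85728414) = 3.307086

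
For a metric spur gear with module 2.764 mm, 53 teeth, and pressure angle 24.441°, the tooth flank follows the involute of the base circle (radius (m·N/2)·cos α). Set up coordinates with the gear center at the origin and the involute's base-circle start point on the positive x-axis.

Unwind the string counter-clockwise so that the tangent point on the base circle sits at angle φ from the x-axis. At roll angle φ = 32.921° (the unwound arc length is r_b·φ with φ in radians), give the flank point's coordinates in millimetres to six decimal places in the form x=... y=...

x=76.797607 y=4.078816

pitch radius r_p = m·N/2 = 2.764·53/2 = 73.246000
base radius r_b = r_p·cos α = 73.246000·cos 24.441° = 66.682266
roll angle φ = 32.921° = 0.57457984 rad
x = r_b·(cos φ + φ·sin φ) = 66.682266·(0.83942072 + 0.57457984·0.54348215) = 76.797607
y = r_b·(sin φ − φ·cos φ) = 66.682266·(0.54348215 − 0.57457984·0.83942072) = 4.078816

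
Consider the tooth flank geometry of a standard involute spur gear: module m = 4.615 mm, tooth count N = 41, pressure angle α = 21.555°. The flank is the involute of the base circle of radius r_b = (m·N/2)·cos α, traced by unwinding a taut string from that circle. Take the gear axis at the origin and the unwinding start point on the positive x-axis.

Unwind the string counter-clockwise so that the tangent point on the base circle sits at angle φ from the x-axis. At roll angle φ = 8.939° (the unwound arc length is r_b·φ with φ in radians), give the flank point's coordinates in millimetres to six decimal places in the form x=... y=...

x=89.055529 y=0.111112

pitch radius r_p = m·N/2 = 4.615·41/2 = 94.607500
base radius r_b = r_p·cos α = 94.607500·cos 21.555° = 87.991155
roll angle φ = 8.939° = 0.15601498 rad
x = r_b·(cos φ + φ·sin φ) = 87.991155·(0.98785433 + 0.15601498·0.15538283) = 89.055529
y = r_b·(sin φ − φ·cos φ) = 87.991155·(0.15538283 − 0.15601498·0.98785433) = 0.111112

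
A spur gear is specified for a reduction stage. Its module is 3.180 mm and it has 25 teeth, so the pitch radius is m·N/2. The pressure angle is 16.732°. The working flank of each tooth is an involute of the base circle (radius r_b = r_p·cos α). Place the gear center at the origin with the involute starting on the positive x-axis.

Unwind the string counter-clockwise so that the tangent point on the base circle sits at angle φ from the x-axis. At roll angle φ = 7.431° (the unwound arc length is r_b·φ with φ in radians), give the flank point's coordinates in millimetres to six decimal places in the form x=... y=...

pitch radius r_p = m·N/2 = 3.180·25/2 = 39.750000
base radius r_b = r_p·cos α = 39.750000·cos 16.732° = 38.067059
roll angle φ = 7.431° = 0.12969542 rad
x = r_b·(cos φ + φ·sin φ) = 38.067059·(0.99160133 + 0.12969542·0.12933212) = 38.385875
y = r_b·(sin φ − φ·cos φ) = 38.067059·(0.12933212 − 0.12969542·0.99160133) = 0.027636

x=38.385875 y=0.027636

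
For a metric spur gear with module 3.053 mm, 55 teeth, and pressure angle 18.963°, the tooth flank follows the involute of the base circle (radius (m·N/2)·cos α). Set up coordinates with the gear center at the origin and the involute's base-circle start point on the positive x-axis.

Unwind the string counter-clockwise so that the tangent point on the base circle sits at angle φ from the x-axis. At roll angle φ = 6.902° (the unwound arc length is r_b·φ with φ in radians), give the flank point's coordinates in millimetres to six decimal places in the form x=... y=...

pitch radius r_p = m·N/2 = 3.053·55/2 = 83.957500
base radius r_b = r_p·cos α = 83.957500·cos 18.963° = 79.401011
roll angle φ = 6.902° = 0.12046262 rad
x = r_b·(cos φ + φ·sin φ) = 79.401011·(0.99275315 + 0.12046262·0.12017149) = 79.975026
y = r_b·(sin φ − φ·cos φ) = 79.401011·(0.12017149 − 0.12046262·0.99275315) = 0.046199

x=79.975026 y=0.046199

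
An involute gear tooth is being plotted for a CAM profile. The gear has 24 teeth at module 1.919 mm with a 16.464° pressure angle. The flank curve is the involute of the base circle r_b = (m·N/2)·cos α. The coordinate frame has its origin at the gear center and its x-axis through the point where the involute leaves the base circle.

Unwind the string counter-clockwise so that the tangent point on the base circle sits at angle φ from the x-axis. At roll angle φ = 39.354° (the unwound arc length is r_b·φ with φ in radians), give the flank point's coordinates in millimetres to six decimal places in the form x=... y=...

x=26.694588 y=2.274692

pitch radius r_p = m·N/2 = 1.919·24/2 = 23.028000
base radius r_b = r_p·cos α = 23.028000·cos 16.464° = 22.083806
roll angle φ = 39.354° = 0.68685687 rad
x = r_b·(cos φ + φ·sin φ) = 22.083806·(0.77324292 + 0.68685687·0.63410992) = 26.694588
y = r_b·(sin φ − φ·cos φ) = 22.083806·(0.63410992 − 0.68685687·0.77324292) = 2.274692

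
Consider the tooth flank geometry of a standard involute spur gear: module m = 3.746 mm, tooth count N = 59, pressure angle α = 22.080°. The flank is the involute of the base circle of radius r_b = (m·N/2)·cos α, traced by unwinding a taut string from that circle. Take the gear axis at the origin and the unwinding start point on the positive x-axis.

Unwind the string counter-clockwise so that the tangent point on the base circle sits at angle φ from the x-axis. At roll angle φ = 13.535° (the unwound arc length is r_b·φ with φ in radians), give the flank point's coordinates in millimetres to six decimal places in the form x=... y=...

x=105.219938 y=0.447477

pitch radius r_p = m·N/2 = 3.746·59/2 = 110.507000
base radius r_b = r_p·cos α = 110.507000·cos 22.080° = 102.402406
roll angle φ = 13.535° = 0.23623031 rad
x = r_b·(cos φ + φ·sin φ) = 102.402406·(0.97222714 + 0.23623031·0.23403931) = 105.219938
y = r_b·(sin φ − φ·cos φ) = 102.402406·(0.23403931 − 0.23623031·0.97222714) = 0.447477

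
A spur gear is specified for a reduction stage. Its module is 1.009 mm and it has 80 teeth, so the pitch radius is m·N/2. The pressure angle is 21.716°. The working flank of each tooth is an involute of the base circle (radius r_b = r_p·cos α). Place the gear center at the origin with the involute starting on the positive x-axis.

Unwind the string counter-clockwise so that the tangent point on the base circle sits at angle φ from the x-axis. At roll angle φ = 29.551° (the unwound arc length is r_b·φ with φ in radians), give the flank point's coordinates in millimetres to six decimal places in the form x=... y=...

pitch radius r_p = m·N/2 = 1.009·80/2 = 40.360000
base radius r_b = r_p·cos α = 40.360000·cos 21.716° = 37.495622
roll angle φ = 29.551° = 0.51576225 rad
x = r_b·(cos φ + φ·sin φ) = 37.495622·(0.86991704 + 0.51576225·0.49319808) = 42.155952
y = r_b·(sin φ − φ·cos φ) = 37.495622·(0.49319808 − 0.51576225·0.86991704) = 1.669594

x=42.155952 y=1.669594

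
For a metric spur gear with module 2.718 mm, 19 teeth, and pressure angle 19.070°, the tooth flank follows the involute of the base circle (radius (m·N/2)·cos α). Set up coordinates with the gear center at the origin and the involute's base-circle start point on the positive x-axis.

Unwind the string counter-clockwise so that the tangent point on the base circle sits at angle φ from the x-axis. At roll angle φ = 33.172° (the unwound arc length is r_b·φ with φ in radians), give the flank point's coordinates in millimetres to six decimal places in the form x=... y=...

pitch radius r_p = m·N/2 = 2.718·19/2 = 25.821000
base radius r_b = r_p·cos α = 25.821000·cos 19.070° = 24.403946
roll angle φ = 33.172° = 0.57896062 rad
x = r_b·(cos φ + φ·sin φ) = 24.403946·(0.83703180 + 0.57896062·0.54715424) = 28.157580
y = r_b·(sin φ − φ·cos φ) = 24.403946·(0.54715424 − 0.57896062·0.83703180) = 1.526364

x=28.157580 y=1.526364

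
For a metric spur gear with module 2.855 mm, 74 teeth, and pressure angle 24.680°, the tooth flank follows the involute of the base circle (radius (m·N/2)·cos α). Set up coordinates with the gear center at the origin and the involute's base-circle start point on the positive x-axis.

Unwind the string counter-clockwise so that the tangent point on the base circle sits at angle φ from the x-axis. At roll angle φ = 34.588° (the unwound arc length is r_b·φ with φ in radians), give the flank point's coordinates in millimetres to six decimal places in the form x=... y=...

pitch radius r_p = m·N/2 = 2.855·74/2 = 105.635000
base radius r_b = r_p·cos α = 105.635000·cos 24.680° = 95.985664
roll angle φ = 34.588° = 0.60367448 rad
x = r_b·(cos φ + φ·sin φ) = 95.985664·(0.82325528 + 0.60367448·0.56767134) = 111.913907
y = r_b·(sin φ − φ·cos φ) = 95.985664·(0.56767134 − 0.60367448·0.82325528) = 6.785527

x=111.913907 y=6.785527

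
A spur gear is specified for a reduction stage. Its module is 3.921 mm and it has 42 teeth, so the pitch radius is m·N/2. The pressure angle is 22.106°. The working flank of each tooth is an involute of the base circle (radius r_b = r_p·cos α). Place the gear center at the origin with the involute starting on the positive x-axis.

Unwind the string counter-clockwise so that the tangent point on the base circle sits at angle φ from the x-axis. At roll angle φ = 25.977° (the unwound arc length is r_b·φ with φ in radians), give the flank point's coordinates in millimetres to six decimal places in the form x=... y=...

pitch radius r_p = m·N/2 = 3.921·42/2 = 82.341000
base radius r_b = r_p·cos α = 82.341000·cos 22.106° = 76.288049
roll angle φ = 25.977° = 0.45338418 rad
x = r_b·(cos φ + φ·sin φ) = 76.288049·(0.89896995 + 0.45338418·0.43801031) = 83.730475
y = r_b·(sin φ − φ·cos φ) = 76.288049·(0.43801031 − 0.45338418·0.89896995) = 2.321564

x=83.730475 y=2.321564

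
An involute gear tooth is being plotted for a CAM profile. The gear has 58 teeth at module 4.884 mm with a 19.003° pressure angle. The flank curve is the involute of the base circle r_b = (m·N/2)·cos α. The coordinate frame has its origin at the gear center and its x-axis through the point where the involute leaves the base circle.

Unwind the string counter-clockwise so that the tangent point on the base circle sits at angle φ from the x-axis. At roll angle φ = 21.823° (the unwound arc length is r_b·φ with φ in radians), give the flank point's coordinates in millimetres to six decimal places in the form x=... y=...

x=143.281391 y=2.430953

pitch radius r_p = m·N/2 = 4.884·58/2 = 141.636000
base radius r_b = r_p·cos α = 141.636000·cos 19.003° = 133.917054
roll angle φ = 21.823° = 0.38088320 rad
x = r_b·(cos φ + φ·sin φ) = 133.917054·(0.92833668 + 0.38088320·0.37174052) = 143.281391
y = r_b·(sin φ − φ·cos φ) = 133.917054·(0.37174052 − 0.38088320·0.92833668) = 2.430953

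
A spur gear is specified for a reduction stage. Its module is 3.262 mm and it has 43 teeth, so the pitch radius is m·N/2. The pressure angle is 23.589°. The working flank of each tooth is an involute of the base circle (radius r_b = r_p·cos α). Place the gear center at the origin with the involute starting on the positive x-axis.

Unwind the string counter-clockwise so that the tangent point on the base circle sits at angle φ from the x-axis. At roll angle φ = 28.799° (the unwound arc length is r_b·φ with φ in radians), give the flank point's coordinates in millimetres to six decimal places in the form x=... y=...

x=71.886061 y=2.652511

pitch radius r_p = m·N/2 = 3.262·43/2 = 70.133000
base radius r_b = r_p·cos α = 70.133000·cos 23.589° = 64.272657
roll angle φ = 28.799° = 0.50263737 rad
x = r_b·(cos φ + φ·sin φ) = 64.272657·(0.87631509 + 0.50263737·0.48173838) = 71.886061
y = r_b·(sin φ − φ·cos φ) = 64.272657·(0.48173838 − 0.50263737·0.87631509) = 2.652511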